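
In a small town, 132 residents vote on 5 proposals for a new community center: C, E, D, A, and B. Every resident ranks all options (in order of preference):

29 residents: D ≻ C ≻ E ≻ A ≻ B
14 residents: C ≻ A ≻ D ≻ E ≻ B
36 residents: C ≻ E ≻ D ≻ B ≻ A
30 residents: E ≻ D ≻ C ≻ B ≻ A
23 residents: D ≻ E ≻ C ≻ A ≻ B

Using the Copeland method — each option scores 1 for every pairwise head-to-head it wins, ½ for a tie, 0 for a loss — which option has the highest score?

C: beats E, A, and B; loses to D → score 3.
E: beats A and B; ties D; loses to C → score 2.5.
D: beats C, A, and B; ties E → score 3.5.
A: ties B; loses to C, E, and D → score 0.5.
B: ties A; loses to C, E, and D → score 0.5.
D has the best pairwise record.

D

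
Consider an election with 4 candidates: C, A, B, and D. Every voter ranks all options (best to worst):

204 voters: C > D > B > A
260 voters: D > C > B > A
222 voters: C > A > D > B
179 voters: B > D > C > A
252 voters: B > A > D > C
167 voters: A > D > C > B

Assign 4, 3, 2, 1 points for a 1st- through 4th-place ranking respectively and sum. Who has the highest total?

C: 204·4 + 260·3 + 222·4 + 179·2 + 252·1 + 167·2 = 3428
A: 204·1 + 260·1 + 222·3 + 179·1 + 252·3 + 167·4 = 2733
B: 204·2 + 260·2 + 222·1 + 179·4 + 252·4 + 167·1 = 3041
D: 204·3 + 260·4 + 222·2 + 179·3 + 252·2 + 167·3 = 3638
D has the highest Borda score (3638).

D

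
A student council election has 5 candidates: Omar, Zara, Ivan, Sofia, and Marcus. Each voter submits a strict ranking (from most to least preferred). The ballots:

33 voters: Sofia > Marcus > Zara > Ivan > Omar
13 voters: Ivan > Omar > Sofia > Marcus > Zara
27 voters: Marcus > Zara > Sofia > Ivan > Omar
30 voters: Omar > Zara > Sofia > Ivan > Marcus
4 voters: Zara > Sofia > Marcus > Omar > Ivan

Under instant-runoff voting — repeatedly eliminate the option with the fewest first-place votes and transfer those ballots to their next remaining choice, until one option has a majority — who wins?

Sofia

Round 1: Omar 30, Zara 4, Ivan 13, Sofia 33, Marcus 27. Eliminate Zara.
Round 2: Omar 30, Ivan 13, Sofia 37, Marcus 27. Eliminate Ivan.
Round 3: Omar 43, Sofia 37, Marcus 27. Eliminate Marcus.
Round 4: Omar 43, Sofia 64. Sofia has a majority.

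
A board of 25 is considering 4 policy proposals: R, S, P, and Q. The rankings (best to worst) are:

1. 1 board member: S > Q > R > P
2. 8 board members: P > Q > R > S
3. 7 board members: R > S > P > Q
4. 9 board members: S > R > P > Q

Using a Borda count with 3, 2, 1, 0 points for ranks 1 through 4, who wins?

R

R: 1·1 + 8·1 + 7·3 + 9·2 = 48
S: 1·3 + 8·0 + 7·2 + 9·3 = 44
P: 1·0 + 8·3 + 7·1 + 9·1 = 40
Q: 1·2 + 8·2 + 7·0 + 9·0 = 18
R has the highest Borda score (48).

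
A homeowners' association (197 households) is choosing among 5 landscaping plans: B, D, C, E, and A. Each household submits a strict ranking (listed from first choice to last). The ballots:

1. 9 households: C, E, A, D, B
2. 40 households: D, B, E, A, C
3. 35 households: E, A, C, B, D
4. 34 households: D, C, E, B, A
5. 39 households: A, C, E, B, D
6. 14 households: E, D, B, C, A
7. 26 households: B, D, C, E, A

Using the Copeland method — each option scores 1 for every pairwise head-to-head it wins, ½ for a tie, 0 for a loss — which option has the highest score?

B: beats D and A; loses to C and E → score 2.
D: beats C, E, and A; loses to B → score 3.
C: beats B and E; loses to D and A → score 2.
E: beats B and A; loses to D and C → score 2.
A: beats C; loses to B, D, and E → score 1.
D has the best pairwise record.

D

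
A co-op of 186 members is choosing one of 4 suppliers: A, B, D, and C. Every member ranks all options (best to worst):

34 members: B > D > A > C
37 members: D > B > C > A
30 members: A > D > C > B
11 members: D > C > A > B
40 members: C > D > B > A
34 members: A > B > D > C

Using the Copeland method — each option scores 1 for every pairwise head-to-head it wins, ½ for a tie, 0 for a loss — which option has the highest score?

A: beats C; loses to B and D → score 1.
B: beats A and C; loses to D → score 2.
D: beats A, B, and C → score 3.
C: loses to A, B, and D → score 0.
D has the best pairwise record.

D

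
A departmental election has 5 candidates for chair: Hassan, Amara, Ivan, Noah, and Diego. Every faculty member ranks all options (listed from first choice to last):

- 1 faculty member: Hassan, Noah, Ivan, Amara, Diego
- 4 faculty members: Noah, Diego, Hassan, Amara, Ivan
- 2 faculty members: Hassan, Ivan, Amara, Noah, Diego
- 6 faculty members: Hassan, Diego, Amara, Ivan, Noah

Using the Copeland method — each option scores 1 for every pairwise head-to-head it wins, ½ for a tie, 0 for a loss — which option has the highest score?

Hassan: beats Amara, Ivan, Noah, and Diego → score 4.
Amara: beats Ivan and Noah; loses to Hassan and Diego → score 2.
Ivan: beats Noah; loses to Hassan, Amara, and Diego → score 1.
Noah: beats Diego; loses to Hassan, Amara, and Ivan → score 1.
Diego: beats Amara and Ivan; loses to Hassan and Noah → score 2.
Hassan has the best pairwise record.

Hassan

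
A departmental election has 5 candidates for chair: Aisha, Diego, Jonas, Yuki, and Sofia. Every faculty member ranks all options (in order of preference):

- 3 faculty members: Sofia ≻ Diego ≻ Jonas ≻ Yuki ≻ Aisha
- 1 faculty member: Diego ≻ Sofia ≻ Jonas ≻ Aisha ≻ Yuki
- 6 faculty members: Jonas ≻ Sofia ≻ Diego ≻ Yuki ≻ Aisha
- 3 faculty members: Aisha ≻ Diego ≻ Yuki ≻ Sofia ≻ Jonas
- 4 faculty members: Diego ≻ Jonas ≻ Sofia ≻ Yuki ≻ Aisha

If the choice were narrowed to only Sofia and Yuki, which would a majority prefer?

Sofia

Voters preferring Sofia to Yuki: 14; preferring Yuki to Sofia: 3.
Sofia wins the head-to-head.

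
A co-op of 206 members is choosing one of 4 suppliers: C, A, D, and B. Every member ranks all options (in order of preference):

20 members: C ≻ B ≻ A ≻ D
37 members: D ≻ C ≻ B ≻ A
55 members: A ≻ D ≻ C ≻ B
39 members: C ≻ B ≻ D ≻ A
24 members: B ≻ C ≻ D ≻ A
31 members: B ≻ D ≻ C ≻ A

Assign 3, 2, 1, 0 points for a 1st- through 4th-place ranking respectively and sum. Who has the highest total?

C: 20·3 + 37·2 + 55·1 + 39·3 + 24·2 + 31·1 = 385
A: 20·1 + 37·0 + 55·3 + 39·0 + 24·0 + 31·0 = 185
D: 20·0 + 37·3 + 55·2 + 39·1 + 24·1 + 31·2 = 346
B: 20·2 + 37·1 + 55·0 + 39·2 + 24·3 + 31·3 = 320
C has the highest Borda score (385).

C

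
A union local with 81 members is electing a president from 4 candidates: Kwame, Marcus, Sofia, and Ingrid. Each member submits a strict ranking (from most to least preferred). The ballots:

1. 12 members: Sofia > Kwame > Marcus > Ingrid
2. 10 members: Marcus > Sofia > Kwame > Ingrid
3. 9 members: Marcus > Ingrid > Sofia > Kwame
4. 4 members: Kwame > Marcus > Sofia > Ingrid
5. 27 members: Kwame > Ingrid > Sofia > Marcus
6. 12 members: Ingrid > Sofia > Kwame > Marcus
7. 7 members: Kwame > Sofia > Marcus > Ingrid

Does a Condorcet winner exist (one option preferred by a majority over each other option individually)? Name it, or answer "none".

none

Checking pairwise contests:
Sofia beats Kwame 43–38.
Kwame beats Marcus 62–19.
Ingrid beats Sofia 48–33.
Kwame beats Ingrid 60–21.
Every option loses at least one head-to-head, so there is no Condorcet winner.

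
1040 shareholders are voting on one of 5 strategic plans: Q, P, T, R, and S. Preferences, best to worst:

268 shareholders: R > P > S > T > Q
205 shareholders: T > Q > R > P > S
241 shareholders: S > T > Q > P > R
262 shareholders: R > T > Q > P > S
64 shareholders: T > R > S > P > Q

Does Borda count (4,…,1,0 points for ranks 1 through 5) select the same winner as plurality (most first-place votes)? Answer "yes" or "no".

no

Borda — scores: Q 1621, P 1576, T 2853, R 2722, S 1628. Winner: T.
Plurality — first-place votes: Q 0, P 0, T 269, R 530, S 241. Winner: R.
The two methods disagree.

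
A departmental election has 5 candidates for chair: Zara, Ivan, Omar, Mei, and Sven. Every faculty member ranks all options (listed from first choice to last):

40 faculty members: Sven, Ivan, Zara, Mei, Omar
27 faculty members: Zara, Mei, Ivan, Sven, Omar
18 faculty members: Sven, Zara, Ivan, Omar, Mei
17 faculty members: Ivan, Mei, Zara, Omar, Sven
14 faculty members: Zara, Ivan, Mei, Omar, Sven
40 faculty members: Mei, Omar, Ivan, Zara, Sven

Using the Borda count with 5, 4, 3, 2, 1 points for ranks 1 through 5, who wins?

Ivan

Zara: 40·3 + 27·5 + 18·4 + 17·3 + 14·5 + 40·2 = 528
Ivan: 40·4 + 27·3 + 18·3 + 17·5 + 14·4 + 40·3 = 556
Omar: 40·1 + 27·1 + 18·2 + 17·2 + 14·2 + 40·4 = 325
Mei: 40·2 + 27·4 + 18·1 + 17·4 + 14·3 + 40·5 = 516
Sven: 40·5 + 27·2 + 18·5 + 17·1 + 14·1 + 40·1 = 415
Ivan has the highest Borda score (556).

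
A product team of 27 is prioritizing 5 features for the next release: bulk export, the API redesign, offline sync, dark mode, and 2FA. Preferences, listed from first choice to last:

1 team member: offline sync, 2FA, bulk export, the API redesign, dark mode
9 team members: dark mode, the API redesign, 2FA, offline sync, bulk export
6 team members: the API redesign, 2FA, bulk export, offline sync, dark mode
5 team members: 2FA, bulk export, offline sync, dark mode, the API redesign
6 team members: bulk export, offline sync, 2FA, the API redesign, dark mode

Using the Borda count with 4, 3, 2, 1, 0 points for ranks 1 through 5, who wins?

2FA

bulk export: 1·2 + 9·0 + 6·2 + 5·3 + 6·4 = 53
the API redesign: 1·1 + 9·3 + 6·4 + 5·0 + 6·1 = 58
offline sync: 1·4 + 9·1 + 6·1 + 5·2 + 6·3 = 47
dark mode: 1·0 + 9·4 + 6·0 + 5·1 + 6·0 = 41
2FA: 1·3 + 9·2 + 6·3 + 5·4 + 6·2 = 71
2FA has the highest Borda score (71).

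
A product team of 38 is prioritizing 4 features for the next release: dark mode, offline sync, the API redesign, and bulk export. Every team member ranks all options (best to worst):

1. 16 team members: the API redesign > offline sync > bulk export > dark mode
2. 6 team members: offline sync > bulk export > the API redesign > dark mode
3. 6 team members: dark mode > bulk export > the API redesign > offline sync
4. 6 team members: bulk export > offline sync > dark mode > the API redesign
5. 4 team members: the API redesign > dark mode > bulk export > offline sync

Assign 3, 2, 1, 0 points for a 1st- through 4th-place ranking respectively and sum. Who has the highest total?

the API redesign

dark mode: 16·0 + 6·0 + 6·3 + 6·1 + 4·2 = 32
offline sync: 16·2 + 6·3 + 6·0 + 6·2 + 4·0 = 62
the API redesign: 16·3 + 6·1 + 6·1 + 6·0 + 4·3 = 72
bulk export: 16·1 + 6·2 + 6·2 + 6·3 + 4·1 = 62
the API redesign has the highest Borda score (72).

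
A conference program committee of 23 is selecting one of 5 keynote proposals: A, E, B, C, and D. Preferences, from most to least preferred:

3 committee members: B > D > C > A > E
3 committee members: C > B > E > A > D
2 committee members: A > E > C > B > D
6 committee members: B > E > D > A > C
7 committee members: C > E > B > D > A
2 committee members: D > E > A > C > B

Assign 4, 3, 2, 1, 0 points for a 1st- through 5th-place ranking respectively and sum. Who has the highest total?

A: 3·1 + 3·1 + 2·4 + 6·1 + 7·0 + 2·2 = 24
E: 3·0 + 3·2 + 2·3 + 6·3 + 7·3 + 2·3 = 57
B: 3·4 + 3·3 + 2·1 + 6·4 + 7·2 + 2·0 = 61
C: 3·2 + 3·4 + 2·2 + 6·0 + 7·4 + 2·1 = 52
D: 3·3 + 3·0 + 2·0 + 6·2 + 7·1 + 2·4 = 36
B has the highest Borda score (61).

B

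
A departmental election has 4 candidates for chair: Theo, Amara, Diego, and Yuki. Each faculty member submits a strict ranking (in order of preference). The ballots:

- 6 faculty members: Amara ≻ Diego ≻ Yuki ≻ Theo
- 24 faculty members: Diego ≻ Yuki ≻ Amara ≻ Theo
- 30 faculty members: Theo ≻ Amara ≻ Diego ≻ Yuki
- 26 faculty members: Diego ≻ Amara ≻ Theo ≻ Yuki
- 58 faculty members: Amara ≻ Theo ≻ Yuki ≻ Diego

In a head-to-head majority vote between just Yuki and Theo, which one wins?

Theo

Voters preferring Yuki to Theo: 30; preferring Theo to Yuki: 114.
Theo wins the head-to-head.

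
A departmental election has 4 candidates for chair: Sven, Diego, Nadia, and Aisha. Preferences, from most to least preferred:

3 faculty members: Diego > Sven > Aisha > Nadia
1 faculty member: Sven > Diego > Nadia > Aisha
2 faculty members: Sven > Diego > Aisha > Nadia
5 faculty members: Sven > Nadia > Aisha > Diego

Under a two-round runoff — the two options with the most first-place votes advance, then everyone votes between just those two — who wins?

Round 1 first-place votes: Sven 8, Diego 3, Nadia 0, Aisha 0.
Sven and Diego advance.
Runoff: Sven is preferred to Diego by 8 voters; Diego by 3.
Sven wins the runoff.

Sven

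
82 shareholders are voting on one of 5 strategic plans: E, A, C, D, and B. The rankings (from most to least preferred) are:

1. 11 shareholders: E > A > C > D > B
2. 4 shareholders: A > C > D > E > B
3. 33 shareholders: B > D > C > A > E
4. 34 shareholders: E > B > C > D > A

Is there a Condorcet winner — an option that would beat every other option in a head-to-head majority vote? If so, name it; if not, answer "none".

E

E vs A: 45–37 for E.
E vs C: 45–37 for E.
E vs D: 45–37 for E.
E vs B: 49–33 for E.
E beats every other option head-to-head.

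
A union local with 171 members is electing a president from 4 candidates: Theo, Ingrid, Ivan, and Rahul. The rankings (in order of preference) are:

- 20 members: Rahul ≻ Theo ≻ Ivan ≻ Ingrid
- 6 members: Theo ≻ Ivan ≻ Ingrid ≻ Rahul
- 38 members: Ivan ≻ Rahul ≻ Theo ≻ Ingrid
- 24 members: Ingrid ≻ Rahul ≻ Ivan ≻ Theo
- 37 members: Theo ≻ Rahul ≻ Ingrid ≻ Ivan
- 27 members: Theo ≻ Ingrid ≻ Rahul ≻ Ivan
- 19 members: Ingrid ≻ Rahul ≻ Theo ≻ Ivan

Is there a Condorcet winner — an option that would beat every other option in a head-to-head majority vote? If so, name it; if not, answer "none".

Rahul

Rahul vs Theo: 101–70 for Rahul.
Rahul vs Ingrid: 95–76 for Rahul.
Rahul vs Ivan: 127–44 for Rahul.
Rahul beats every other option head-to-head.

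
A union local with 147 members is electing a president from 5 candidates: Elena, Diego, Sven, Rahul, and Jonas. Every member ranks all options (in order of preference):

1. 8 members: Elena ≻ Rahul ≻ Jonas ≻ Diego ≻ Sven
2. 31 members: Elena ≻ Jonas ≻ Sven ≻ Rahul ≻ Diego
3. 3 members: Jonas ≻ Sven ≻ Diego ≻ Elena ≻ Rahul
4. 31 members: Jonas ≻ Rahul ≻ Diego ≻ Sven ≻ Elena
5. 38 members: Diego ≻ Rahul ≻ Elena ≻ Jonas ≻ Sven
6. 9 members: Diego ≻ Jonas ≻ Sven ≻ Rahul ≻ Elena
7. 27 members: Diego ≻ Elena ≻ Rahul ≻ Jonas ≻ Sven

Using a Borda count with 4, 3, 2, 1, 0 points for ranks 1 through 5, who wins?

Diego

Elena: 8·4 + 31·4 + 3·1 + 31·0 + 38·2 + 9·0 + 27·3 = 316
Diego: 8·1 + 31·0 + 3·2 + 31·2 + 38·4 + 9·4 + 27·4 = 372
Sven: 8·0 + 31·2 + 3·3 + 31·1 + 38·0 + 9·2 + 27·0 = 120
Rahul: 8·3 + 31·1 + 3·0 + 31·3 + 38·3 + 9·1 + 27·2 = 325
Jonas: 8·2 + 31·3 + 3·4 + 31·4 + 38·1 + 9·3 + 27·1 = 337
Diego has the highest Borda score (372).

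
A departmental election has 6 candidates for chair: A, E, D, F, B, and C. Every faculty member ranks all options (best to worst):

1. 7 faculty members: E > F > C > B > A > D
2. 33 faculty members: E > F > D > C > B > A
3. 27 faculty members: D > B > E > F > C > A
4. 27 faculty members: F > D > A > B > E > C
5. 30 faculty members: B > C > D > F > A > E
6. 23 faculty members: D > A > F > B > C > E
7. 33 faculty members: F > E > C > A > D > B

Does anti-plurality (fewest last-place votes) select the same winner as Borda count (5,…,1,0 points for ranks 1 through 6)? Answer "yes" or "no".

Anti-plurality — last-place votes: A 60, E 53, D 7, F 0, B 33, C 27. Winner: F.
Borda — scores: A 276, E 440, D 580, F 643, B 405, C 356. Winner: F.
The two methods agree.

yes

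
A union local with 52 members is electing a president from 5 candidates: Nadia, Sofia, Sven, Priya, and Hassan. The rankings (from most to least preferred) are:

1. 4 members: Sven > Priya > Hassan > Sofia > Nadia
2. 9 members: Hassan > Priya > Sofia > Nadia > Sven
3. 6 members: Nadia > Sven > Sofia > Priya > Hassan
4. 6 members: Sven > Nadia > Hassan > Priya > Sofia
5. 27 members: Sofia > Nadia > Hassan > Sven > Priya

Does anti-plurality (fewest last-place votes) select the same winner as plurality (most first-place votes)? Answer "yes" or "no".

no

Anti-plurality — last-place votes: Nadia 4, Sofia 6, Sven 9, Priya 27, Hassan 6. Winner: Nadia.
Plurality — first-place votes: Nadia 6, Sofia 27, Sven 10, Priya 0, Hassan 9. Winner: Sofia.
The two methods disagree.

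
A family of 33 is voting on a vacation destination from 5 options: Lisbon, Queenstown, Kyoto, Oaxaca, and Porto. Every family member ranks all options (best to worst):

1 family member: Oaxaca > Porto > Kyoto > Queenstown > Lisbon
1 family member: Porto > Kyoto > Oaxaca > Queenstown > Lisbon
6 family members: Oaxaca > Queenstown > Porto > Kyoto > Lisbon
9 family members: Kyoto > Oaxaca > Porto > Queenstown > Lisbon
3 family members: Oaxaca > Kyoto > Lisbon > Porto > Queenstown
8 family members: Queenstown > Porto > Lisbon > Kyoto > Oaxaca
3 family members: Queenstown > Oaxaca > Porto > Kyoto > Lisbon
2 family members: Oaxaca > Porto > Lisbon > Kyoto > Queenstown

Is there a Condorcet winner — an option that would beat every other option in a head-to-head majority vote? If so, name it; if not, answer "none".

Checking pairwise contests:
Queenstown beats Lisbon 28–5.
Oaxaca beats Queenstown 22–11.
Queenstown beats Kyoto 17–16.
Kyoto beats Oaxaca 18–15.
Queenstown beats Porto 17–16.
Every option loses at least one head-to-head, so there is no Condorcet winner.

none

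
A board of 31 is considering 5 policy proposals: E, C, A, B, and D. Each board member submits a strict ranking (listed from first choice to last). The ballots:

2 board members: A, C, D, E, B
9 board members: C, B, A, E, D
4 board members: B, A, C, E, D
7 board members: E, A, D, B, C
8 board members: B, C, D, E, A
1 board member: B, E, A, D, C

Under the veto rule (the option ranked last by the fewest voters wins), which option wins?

E

Last-place votes: E 0, C 8, A 8, B 2, D 13.
E is ranked last by the fewest voters, so E wins.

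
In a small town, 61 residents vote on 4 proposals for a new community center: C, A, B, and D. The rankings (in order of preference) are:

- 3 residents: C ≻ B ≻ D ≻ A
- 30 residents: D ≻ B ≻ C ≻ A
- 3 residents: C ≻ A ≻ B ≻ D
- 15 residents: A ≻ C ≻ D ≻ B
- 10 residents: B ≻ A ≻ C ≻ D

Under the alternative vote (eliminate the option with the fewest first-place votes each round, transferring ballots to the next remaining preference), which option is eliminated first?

Round 1: C 6, A 15, B 10, D 30. Eliminate C.

C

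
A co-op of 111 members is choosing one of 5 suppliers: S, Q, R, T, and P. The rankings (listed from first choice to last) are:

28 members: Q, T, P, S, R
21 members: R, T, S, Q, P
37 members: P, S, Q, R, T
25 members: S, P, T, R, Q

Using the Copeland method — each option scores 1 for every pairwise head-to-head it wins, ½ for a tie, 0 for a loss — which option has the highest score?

S: beats Q, R, and T; loses to P → score 3.
Q: beats R and T; loses to S and P → score 2.
R: beats T; loses to S, Q, and P → score 1.
T: loses to S, Q, R, and P → score 0.
P: beats S, Q, R, and T → score 4.
P has the best pairwise record.

P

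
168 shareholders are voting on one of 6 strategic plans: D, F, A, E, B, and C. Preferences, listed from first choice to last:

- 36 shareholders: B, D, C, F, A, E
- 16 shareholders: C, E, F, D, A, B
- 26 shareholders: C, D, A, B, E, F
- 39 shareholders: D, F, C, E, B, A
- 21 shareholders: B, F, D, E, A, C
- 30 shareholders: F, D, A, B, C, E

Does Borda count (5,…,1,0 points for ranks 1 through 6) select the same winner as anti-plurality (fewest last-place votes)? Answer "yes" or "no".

yes

Borda — scores: D 658, F 510, A 241, E 210, B 436, C 465. Winner: D.
Anti-plurality — last-place votes: D 0, F 26, A 39, E 66, B 16, C 21. Winner: D.
The two methods agree.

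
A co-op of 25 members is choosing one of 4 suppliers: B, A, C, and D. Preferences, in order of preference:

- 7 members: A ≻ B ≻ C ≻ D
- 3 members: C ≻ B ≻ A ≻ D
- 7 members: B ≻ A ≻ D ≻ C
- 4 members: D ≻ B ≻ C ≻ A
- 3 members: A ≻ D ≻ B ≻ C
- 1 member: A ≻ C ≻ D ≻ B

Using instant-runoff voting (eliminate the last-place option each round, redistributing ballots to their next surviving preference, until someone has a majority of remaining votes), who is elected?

B

Round 1: B 7, A 11, C 3, D 4. Eliminate C.
Round 2: B 10, A 11, D 4. Eliminate D.
Round 3: B 14, A 11. B has a majority.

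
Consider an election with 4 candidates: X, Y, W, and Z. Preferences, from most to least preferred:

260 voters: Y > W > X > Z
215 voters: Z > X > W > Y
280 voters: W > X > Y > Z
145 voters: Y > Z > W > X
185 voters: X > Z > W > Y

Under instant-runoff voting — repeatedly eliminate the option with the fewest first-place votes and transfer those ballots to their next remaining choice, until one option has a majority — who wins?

Round 1: X 185, Y 405, W 280, Z 215. Eliminate X.
Round 2: Y 405, W 280, Z 400. Eliminate W.
Round 3: Y 685, Z 400. Y has a majority.

Y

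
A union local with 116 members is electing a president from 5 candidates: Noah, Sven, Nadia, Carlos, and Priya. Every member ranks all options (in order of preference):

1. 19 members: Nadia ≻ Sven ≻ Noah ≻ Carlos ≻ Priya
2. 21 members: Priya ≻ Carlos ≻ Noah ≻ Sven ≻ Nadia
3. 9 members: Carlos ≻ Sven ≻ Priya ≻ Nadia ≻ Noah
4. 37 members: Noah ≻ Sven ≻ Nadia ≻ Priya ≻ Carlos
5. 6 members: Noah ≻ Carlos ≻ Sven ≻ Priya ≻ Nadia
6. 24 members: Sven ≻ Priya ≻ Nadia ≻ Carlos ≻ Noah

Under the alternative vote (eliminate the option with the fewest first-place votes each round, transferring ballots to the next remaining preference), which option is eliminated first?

Carlos

Round 1: Noah 43, Sven 24, Nadia 19, Carlos 9, Priya 21. Eliminate Carlos.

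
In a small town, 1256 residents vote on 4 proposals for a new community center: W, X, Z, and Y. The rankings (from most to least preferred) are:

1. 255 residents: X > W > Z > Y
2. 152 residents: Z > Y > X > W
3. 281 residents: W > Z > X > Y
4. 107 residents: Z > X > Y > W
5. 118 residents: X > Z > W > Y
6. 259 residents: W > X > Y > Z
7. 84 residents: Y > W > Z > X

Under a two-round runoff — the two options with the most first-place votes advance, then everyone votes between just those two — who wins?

Round 1 first-place votes: W 540, X 373, Z 259, Y 84.
W and X advance.
Runoff: W is preferred to X by 624 voters; X by 632.
X wins the runoff.

X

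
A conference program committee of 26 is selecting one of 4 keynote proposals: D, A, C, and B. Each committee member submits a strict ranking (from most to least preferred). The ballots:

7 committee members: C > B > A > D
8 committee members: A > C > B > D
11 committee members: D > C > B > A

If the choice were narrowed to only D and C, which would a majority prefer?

Voters preferring D to C: 11; preferring C to D: 15.
C wins the head-to-head.

C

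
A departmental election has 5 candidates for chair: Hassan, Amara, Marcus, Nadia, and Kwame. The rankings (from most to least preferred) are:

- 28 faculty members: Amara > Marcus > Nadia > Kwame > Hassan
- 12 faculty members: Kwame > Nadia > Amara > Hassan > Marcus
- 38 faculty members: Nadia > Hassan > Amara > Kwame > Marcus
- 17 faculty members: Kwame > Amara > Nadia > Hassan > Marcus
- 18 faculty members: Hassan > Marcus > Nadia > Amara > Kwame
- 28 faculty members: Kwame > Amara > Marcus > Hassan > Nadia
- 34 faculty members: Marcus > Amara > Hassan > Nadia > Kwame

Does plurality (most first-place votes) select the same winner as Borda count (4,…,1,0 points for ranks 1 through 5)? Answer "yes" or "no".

Plurality — first-place votes: Hassan 18, Amara 28, Marcus 34, Nadia 38, Kwame 57. Winner: Kwame.
Borda — scores: Hassan 311, Amara 467, Marcus 330, Nadia 348, Kwame 294. Winner: Amara.
The two methods disagree.

no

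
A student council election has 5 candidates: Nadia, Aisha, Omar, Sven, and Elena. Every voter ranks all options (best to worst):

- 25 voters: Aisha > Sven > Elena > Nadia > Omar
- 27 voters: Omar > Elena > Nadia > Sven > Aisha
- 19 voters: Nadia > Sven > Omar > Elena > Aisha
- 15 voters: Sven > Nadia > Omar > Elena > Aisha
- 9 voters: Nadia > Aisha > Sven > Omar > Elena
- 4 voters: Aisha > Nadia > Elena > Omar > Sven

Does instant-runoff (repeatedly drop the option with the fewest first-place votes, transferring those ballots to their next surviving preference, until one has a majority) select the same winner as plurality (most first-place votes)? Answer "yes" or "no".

Instant-runoff — R1 Nadia 28, Aisha 29, Omar 27, Sven 15, Elena 0 (Elena out); R2 Nadia 28, Aisha 29, Omar 27, Sven 15 (Sven out); R3 Nadia 43, Aisha 29, Omar 27 (Omar out); R4 Nadia 70, Aisha 29 (Nadia winner). Winner: Nadia.
Plurality — first-place votes: Nadia 28, Aisha 29, Omar 27, Sven 15, Elena 0. Winner: Aisha.
The two methods disagree.

no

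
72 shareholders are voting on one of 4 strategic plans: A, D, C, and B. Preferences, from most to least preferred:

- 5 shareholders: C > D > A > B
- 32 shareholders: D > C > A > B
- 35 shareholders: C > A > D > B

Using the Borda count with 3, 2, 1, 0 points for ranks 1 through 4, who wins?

C

A: 5·1 + 32·1 + 35·2 = 107
D: 5·2 + 32·3 + 35·1 = 141
C: 5·3 + 32·2 + 35·3 = 184
B: 5·0 + 32·0 + 35·0 = 0
C has the highest Borda score (184).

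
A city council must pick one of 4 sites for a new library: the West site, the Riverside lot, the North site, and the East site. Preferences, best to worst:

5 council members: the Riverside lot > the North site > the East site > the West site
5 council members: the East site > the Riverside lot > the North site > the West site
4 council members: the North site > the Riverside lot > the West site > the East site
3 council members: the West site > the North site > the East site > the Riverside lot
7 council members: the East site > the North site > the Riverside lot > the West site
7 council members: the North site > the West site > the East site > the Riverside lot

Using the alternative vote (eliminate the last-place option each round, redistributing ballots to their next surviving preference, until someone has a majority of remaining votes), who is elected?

Round 1: the West site 3, the Riverside lot 5, the North site 11, the East site 12. Eliminate the West site.
Round 2: the Riverside lot 5, the North site 14, the East site 12. Eliminate the Riverside lot.
Round 3: the North site 19, the East site 12. The North site has a majority.

the North site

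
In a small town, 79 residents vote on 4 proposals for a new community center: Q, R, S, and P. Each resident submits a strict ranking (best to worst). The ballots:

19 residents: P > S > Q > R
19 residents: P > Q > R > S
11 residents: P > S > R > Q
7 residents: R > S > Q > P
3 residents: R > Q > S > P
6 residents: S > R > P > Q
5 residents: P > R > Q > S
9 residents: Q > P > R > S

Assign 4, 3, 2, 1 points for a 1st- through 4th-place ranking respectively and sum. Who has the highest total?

Q: 19·2 + 19·3 + 11·1 + 7·2 + 3·3 + 6·1 + 5·2 + 9·4 = 181
R: 19·1 + 19·2 + 11·2 + 7·4 + 3·4 + 6·3 + 5·3 + 9·2 = 170
S: 19·3 + 19·1 + 11·3 + 7·3 + 3·2 + 6·4 + 5·1 + 9·1 = 174
P: 19·4 + 19·4 + 11·4 + 7·1 + 3·1 + 6·2 + 5·4 + 9·3 = 265
P has the highest Borda score (265).

P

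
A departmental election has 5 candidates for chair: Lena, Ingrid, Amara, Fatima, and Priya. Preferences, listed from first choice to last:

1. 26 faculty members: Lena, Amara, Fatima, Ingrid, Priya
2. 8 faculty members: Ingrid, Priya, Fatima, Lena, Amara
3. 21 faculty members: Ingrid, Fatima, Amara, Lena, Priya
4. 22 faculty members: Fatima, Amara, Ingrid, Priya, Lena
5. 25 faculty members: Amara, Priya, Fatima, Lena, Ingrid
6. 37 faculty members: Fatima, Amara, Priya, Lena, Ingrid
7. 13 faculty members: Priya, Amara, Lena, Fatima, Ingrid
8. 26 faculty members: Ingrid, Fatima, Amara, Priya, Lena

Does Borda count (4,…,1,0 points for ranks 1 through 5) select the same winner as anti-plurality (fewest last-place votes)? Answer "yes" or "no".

Borda — scores: Lena 221, Ingrid 290, Amara 488, Fatima 508, Priya 273. Winner: Fatima.
Anti-plurality — last-place votes: Lena 48, Ingrid 75, Amara 8, Fatima 0, Priya 47. Winner: Fatima.
The two methods agree.

yes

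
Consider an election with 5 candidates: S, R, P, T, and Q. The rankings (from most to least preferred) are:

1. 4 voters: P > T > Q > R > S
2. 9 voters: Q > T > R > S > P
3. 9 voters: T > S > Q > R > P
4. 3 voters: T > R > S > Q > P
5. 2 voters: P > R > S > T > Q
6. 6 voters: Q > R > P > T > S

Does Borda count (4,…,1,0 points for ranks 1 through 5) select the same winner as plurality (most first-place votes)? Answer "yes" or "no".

Borda — scores: S 46, R 64, P 36, T 95, Q 89. Winner: T.
Plurality — first-place votes: S 0, R 0, P 6, T 12, Q 15. Winner: Q.
The two methods disagree.

no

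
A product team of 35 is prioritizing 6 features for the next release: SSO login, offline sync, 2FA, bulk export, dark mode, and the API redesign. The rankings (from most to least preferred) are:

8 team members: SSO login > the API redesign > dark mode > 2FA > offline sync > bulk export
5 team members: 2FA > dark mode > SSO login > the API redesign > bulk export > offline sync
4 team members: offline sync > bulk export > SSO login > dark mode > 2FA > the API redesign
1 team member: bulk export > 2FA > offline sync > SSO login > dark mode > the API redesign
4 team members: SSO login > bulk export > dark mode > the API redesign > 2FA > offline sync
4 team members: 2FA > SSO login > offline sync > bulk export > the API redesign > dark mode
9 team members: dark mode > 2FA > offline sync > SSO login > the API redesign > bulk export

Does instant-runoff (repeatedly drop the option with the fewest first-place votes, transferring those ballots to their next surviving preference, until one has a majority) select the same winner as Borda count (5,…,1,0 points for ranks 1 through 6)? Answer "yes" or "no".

Instant-runoff — R1 SSO login 12, offline sync 4, 2FA 9, bulk export 1, dark mode 9, the API redesign 0 (the API redesign out); R2 SSO login 12, offline sync 4, 2FA 9, bulk export 1, dark mode 9 (bulk export out); R3 SSO login 12, offline sync 4, 2FA 10, dark mode 9 (offline sync out); R4 SSO login 16, 2FA 10, dark mode 9 (dark mode out); R5 SSO login 16, 2FA 19 (2FA winner). Winner: 2FA.
Borda — scores: SSO login 123, offline sync 70, 2FA 109, bulk export 50, dark mode 110, the API redesign 63. Winner: SSO login.
The two methods disagree.

no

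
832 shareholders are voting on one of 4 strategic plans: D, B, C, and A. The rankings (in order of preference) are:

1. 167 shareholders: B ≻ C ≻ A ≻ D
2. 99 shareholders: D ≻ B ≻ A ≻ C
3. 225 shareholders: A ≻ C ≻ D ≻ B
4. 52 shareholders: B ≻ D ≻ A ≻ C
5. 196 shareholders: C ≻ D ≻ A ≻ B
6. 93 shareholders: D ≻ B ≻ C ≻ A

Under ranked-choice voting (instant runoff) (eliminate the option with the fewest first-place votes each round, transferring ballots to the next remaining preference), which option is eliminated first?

Round 1: D 192, B 219, C 196, A 225. Eliminate D.

D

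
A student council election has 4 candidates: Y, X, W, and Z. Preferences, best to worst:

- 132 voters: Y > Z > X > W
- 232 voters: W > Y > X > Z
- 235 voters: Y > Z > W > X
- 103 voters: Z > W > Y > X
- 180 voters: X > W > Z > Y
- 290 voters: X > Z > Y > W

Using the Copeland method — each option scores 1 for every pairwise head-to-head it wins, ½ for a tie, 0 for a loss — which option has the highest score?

Y

Y: beats X, W, and Z → score 3.
X: beats W and Z; loses to Y → score 2.
W: loses to Y, X, and Z → score 0.
Z: beats W; loses to Y and X → score 1.
Y has the best pairwise record.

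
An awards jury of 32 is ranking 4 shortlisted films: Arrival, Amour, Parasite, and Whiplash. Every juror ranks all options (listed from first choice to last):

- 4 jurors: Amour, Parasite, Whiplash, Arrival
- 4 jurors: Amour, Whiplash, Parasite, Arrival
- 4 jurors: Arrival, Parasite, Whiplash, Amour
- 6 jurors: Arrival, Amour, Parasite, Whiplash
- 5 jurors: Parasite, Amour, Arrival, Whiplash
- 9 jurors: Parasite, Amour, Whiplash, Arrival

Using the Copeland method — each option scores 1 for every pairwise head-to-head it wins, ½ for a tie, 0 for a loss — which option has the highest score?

Parasite

Arrival: loses to Amour, Parasite, and Whiplash → score 0.
Amour: beats Arrival and Whiplash; loses to Parasite → score 2.
Parasite: beats Arrival, Amour, and Whiplash → score 3.
Whiplash: beats Arrival; loses to Amour and Parasite → score 1.
Parasite has the best pairwise record.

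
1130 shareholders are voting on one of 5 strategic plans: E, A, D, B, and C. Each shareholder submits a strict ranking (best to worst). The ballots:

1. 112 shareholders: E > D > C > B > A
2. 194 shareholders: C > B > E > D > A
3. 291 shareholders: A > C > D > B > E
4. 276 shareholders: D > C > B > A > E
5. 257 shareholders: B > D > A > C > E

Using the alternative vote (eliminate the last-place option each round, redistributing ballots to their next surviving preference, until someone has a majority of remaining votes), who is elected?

D

Round 1: E 112, A 291, D 276, B 257, C 194. Eliminate E.
Round 2: A 291, D 388, B 257, C 194. Eliminate C.
Round 3: A 291, D 388, B 451. Eliminate A.
Round 4: D 679, B 451. D has a majority.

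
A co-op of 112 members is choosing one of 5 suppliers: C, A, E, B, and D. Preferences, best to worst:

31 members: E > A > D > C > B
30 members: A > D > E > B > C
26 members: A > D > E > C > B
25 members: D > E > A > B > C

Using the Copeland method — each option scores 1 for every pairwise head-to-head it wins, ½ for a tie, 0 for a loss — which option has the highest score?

C: beats B; loses to A, E, and D → score 1.
A: beats C, B, and D; ties E → score 3.5.
E: beats C and B; ties A; loses to D → score 2.5.
B: loses to C, A, E, and D → score 0.
D: beats C, E, and B; loses to A → score 3.
A has the best pairwise record.

A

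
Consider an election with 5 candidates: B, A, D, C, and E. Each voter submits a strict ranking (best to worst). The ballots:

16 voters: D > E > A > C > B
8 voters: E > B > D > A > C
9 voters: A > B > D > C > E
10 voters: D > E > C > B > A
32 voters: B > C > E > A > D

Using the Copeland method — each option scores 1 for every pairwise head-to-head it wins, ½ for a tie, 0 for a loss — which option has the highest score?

B

B: beats A, D, C, and E → score 4.
A: beats D; loses to B, C, and E → score 1.
D: beats C; loses to B, A, and E → score 1.
C: beats A and E; loses to B and D → score 2.
E: beats A and D; loses to B and C → score 2.
B has the best pairwise record.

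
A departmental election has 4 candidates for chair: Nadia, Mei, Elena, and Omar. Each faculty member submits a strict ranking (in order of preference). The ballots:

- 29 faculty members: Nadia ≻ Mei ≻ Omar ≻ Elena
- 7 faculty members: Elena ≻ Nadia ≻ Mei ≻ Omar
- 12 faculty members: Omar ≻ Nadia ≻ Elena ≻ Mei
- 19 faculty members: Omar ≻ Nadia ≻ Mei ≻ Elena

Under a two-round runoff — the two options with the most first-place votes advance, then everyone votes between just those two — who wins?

Nadia

Round 1 first-place votes: Nadia 29, Mei 0, Elena 7, Omar 31.
Omar and Nadia advance.
Runoff: Omar is preferred to Nadia by 31 voters; Nadia by 36.
Nadia wins the runoff.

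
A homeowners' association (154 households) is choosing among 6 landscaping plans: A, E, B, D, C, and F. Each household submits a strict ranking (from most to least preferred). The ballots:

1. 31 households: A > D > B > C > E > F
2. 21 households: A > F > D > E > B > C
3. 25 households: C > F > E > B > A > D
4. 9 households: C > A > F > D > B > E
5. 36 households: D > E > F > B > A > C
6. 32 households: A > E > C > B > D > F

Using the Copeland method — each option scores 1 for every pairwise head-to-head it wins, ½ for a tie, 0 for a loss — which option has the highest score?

A: beats E, B, D, C, and F → score 5.
E: beats B, C, and F; loses to A and D → score 3.
B: beats C; loses to A, E, D, and F → score 1.
D: beats E, B, C, and F; loses to A → score 4.
C: beats F; loses to A, E, B, and D → score 1.
F: beats B; loses to A, E, D, and C → score 1.
A has the best pairwise record.

A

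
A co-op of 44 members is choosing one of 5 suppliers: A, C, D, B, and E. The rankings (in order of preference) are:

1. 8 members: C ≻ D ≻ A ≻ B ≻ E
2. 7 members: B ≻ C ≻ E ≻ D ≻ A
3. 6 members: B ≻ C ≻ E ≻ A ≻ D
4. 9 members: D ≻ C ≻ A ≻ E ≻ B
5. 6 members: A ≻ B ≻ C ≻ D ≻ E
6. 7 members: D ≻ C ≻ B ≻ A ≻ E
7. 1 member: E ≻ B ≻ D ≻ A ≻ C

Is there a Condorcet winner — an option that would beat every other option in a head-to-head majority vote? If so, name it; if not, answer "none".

C

C vs A: 37–7 for C.
C vs D: 27–17 for C.
C vs B: 24–20 for C.
C vs E: 43–1 for C.
C beats every other option head-to-head.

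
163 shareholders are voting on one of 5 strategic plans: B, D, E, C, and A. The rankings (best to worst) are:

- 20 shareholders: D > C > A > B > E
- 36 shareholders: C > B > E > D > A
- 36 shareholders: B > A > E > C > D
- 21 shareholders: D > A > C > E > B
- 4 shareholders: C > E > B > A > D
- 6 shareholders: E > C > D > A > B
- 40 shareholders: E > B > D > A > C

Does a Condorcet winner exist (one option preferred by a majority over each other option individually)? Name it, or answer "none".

none

Checking pairwise contests:
C beats B 87–76.
B beats D 116–47.
B beats E 92–71.
E beats C 82–81.
B beats A 116–47.
Every option loses at least one head-to-head, so there is no Condorcet winner.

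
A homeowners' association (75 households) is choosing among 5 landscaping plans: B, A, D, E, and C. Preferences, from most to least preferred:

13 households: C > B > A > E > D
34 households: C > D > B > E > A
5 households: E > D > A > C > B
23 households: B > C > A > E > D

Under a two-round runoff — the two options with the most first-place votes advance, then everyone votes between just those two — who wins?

Round 1 first-place votes: B 23, A 0, D 0, E 5, C 47.
C and B advance.
Runoff: C is preferred to B by 52 voters; B by 23.
C wins the runoff.

C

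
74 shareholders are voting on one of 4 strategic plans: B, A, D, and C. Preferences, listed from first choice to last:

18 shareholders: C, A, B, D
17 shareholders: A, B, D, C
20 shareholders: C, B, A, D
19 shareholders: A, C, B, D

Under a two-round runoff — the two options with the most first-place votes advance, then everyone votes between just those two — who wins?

C

Round 1 first-place votes: B 0, A 36, D 0, C 38.
C and A advance.
Runoff: C is preferred to A by 38 voters; A by 36.
C wins the runoff.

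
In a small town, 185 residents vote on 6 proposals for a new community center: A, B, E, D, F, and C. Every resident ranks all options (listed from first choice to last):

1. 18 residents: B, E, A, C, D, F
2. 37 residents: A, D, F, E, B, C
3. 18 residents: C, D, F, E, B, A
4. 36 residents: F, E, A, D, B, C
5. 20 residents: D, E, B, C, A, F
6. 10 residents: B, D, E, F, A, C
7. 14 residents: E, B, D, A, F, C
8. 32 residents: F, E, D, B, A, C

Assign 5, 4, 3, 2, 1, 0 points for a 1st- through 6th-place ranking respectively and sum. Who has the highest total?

A: 18·3 + 37·5 + 18·0 + 36·3 + 20·1 + 10·1 + 14·2 + 32·1 = 437
B: 18·5 + 37·1 + 18·1 + 36·1 + 20·3 + 10·5 + 14·4 + 32·2 = 411
E: 18·4 + 37·2 + 18·2 + 36·4 + 20·4 + 10·3 + 14·5 + 32·4 = 634
D: 18·1 + 37·4 + 18·4 + 36·2 + 20·5 + 10·4 + 14·3 + 32·3 = 588
F: 18·0 + 37·3 + 18·3 + 36·5 + 20·0 + 10·2 + 14·1 + 32·5 = 539
C: 18·2 + 37·0 + 18·5 + 36·0 + 20·2 + 10·0 + 14·0 + 32·0 = 166
E has the highest Borda score (634).

E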